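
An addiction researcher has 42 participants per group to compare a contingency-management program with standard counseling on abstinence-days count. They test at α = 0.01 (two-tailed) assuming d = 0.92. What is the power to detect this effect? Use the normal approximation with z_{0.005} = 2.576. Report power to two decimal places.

For two equal groups, power = Φ(d·√(n/2) − z_{α/2}).
d·√(n/2) = 0.92 × √(42/2) = 0.92 × 4.583 = 4.216.
z_β = 4.216 − 2.576 = 1.640.
Power = Φ(1.640) = 0.949.

power ≈ 0.95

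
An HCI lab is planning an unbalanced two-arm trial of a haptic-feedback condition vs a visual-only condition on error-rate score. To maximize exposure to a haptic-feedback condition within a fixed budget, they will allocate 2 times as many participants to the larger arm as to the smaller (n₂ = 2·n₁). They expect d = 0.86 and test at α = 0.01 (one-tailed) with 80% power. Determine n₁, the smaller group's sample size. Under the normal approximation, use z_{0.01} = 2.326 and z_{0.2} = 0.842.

With allocation ratio k = n₂/n₁ = 2, Var(x̄₁−x̄₂) = σ²(1/n₁ + 1/(k·n₁)) = σ²·(k+1)/(k·n₁).
So n₁ = (1 + 1/k)·((z_{α} + z_β)/d)² = 1.500 × (3.168/0.86)².
n₁ = 1.500 × 13.57 = 20.4.
Round up: n₁ = 21, giving n₂ = 2 × 21 = 42.

n₁ = 21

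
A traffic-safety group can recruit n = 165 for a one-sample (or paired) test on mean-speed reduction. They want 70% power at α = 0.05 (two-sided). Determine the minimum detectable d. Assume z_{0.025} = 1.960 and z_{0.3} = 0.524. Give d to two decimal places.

For a single sample (or paired design) of n = 165: d_min = (z_{α/2} + z_β)/√n.
z-sum = 1.960 + 0.524 = 2.484.
d_min = 2.484 / √165 = 2.484 / 12.845 = 0.193.

d_min ≈ 0.19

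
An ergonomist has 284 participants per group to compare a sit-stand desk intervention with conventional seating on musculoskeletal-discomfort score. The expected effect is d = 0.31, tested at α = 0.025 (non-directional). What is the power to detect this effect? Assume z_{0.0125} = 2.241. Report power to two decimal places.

For two equal groups, power = Φ(d·√(n/2) − z_{α/2}).
d·√(n/2) = 0.31 × √(284/2) = 0.31 × 11.916 = 3.694.
z_β = 3.694 − 2.241 = 1.453.
Power = Φ(1.453) = 0.927.

power ≈ 0.93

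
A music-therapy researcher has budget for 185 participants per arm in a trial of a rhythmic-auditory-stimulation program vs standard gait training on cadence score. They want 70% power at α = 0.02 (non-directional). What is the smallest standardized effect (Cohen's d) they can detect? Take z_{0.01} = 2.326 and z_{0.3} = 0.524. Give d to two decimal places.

For two independent groups of n = 185 each: d_min = (z_{α/2} + z_β)·√(2/n).
z-sum = 2.326 + 0.524 = 2.850.
d_min = 2.850 × √(2/185) = 2.850 × 0.1040 = 0.296.

d_min ≈ 0.30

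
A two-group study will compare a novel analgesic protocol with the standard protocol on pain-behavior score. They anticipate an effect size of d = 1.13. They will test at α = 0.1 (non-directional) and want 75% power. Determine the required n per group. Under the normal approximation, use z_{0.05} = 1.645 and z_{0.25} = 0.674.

n = 9 per group

For two independent groups with equal n: n = 2·((z_{α/2} + z_β) / d)².
z_{α/2} + z_β = 1.645 + 0.674 = 2.319.
n = 2 × (2.319 / 1.13)² = 2 × 2.052² = 2 × 4.21 = 8.4.
Round up to the next whole participant.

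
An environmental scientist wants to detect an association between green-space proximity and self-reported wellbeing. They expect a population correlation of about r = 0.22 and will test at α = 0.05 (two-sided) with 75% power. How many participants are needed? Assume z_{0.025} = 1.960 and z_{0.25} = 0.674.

n = 142

Fisher's z: C = ½·ln((1+r)/(1−r)) = ½·ln(1.5641) = 0.2237.
n = ((z_{α/2} + z_β)/C)² + 3.
(1.960 + 0.674) / 0.2237 = 2.634 / 0.2237 = 11.775.
n = 11.775² + 3 = 138.64 + 3 = 141.6.
Round up.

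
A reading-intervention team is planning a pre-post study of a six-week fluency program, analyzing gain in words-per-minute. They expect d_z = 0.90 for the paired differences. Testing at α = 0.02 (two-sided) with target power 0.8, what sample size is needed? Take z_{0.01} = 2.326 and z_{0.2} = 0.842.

n = 13 pairs

For a paired (one-sample on differences) test: n = ((z_{α/2} + z_β) / d)².
z_{α/2} + z_β = 2.326 + 0.842 = 3.168.
n = (3.168 / 0.90)² = 3.520² = 12.39.
Round up.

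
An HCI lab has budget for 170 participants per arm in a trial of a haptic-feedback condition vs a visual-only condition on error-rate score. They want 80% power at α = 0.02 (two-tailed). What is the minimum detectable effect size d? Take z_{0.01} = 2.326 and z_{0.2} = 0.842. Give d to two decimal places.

For two independent groups of n = 170 each: d_min = (z_{α/2} + z_β)·√(2/n).
z-sum = 2.326 + 0.842 = 3.168.
d_min = 3.168 × √(2/170) = 3.168 × 0.1085 = 0.344.

d_min ≈ 0.34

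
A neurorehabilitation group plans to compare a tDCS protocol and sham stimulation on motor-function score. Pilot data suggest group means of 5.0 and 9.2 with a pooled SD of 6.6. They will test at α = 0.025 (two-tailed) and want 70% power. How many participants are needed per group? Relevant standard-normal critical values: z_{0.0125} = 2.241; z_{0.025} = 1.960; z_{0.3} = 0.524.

n = 38 per group

Cohen's d = |M₁ − M₂| / SD_pooled = |5.0 − 9.2| / 6.6 = 4.2 / 6.6 = 0.636.
For two independent groups with equal n: n = 2·((z_{α/2} + z_β) / d)².
z_{α/2} + z_β = 2.241 + 0.524 = 2.765.
n = 2 × (2.765 / 0.636)² = 2 × 4.347² = 2 × 18.90 = 37.8.
Round up to the next whole participant.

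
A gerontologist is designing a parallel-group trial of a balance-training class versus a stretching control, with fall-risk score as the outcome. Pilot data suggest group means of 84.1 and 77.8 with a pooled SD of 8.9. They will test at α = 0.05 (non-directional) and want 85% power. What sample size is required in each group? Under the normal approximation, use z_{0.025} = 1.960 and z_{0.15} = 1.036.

n = 36 per group

Cohen's d = |M₁ − M₂| / SD_pooled = |84.1 − 77.8| / 8.9 = 6.3 / 8.9 = 0.708.
For two independent groups with equal n: n = 2·((z_{α/2} + z_β) / d)².
z_{α/2} + z_β = 1.960 + 1.036 = 2.996.
n = 2 × (2.996 / 0.708)² = 2 × 4.232² = 2 × 17.91 = 35.8.
Round up to the next whole participant.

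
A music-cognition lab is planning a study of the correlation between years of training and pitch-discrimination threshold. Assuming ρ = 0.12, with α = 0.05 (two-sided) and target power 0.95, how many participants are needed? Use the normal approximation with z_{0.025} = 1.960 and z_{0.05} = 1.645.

Fisher's z: C = ½·ln((1+r)/(1−r)) = ½·ln(1.2727) = 0.1206.
n = ((z_{α/2} + z_β)/C)² + 3.
(1.960 + 1.645) / 0.1206 = 3.605 / 0.1206 = 29.892.
n = 29.892² + 3 = 893.54 + 3 = 896.5.
Round up.

n = 897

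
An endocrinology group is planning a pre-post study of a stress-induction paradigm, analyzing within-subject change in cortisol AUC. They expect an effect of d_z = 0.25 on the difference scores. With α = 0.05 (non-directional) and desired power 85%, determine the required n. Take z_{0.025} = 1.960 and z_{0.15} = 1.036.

For a paired (one-sample on differences) test: n = ((z_{α/2} + z_β) / d)².
z_{α/2} + z_β = 1.960 + 1.036 = 2.996.
n = (2.996 / 0.25)² = 11.984² = 143.62.
Round up.

n = 144 pairs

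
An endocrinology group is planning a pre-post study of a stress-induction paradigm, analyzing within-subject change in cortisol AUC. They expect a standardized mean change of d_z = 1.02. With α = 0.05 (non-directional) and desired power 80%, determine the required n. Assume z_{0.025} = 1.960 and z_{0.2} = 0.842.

For a paired (one-sample on differences) test: n = ((z_{α/2} + z_β) / d)².
z_{α/2} + z_β = 1.960 + 0.842 = 2.802.
n = (2.802 / 1.02)² = 2.747² = 7.55.
Round up.

n = 8 pairs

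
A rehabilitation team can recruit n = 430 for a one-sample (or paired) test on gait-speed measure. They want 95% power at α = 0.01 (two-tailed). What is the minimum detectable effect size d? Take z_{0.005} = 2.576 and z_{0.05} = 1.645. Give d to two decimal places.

d_min ≈ 0.20

For a single sample (or paired design) of n = 430: d_min = (z_{α/2} + z_β)/√n.
z-sum = 2.576 + 1.645 = 4.221.
d_min = 4.221 / √430 = 4.221 / 20.736 = 0.204.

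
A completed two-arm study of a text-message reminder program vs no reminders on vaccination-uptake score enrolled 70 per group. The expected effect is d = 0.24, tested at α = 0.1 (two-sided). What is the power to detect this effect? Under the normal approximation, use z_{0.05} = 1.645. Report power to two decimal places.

For two equal groups, power = Φ(d·√(n/2) − z_{α/2}).
d·√(n/2) = 0.24 × √(70/2) = 0.24 × 5.916 = 1.420.
z_β = 1.420 − 1.645 = -0.225.
Power = Φ(-0.225) = 0.411.

power ≈ 0.41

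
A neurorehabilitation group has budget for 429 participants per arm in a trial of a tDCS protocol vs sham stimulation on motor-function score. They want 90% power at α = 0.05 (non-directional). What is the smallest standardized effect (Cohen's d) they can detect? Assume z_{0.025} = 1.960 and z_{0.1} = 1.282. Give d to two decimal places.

d_min ≈ 0.22

For two independent groups of n = 429 each: d_min = (z_{α/2} + z_β)·√(2/n).
z-sum = 1.960 + 1.282 = 3.242.
d_min = 3.242 × √(2/429) = 3.242 × 0.0683 = 0.221.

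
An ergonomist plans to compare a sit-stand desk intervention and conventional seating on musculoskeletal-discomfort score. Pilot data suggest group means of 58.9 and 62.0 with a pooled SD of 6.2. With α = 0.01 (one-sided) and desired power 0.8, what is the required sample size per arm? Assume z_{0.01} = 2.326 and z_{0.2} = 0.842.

n = 81 per group

Cohen's d = |M₁ − M₂| / SD_pooled = |58.9 − 62.0| / 6.2 = 3.1 / 6.2 = 0.500.
For two independent groups with equal n: n = 2·((z_{α} + z_β) / d)².
z_{α} + z_β = 2.326 + 0.842 = 3.168.
n = 2 × (3.168 / 0.500)² = 2 × 6.336² = 2 × 40.14 = 80.3.
Round up to the next whole participant.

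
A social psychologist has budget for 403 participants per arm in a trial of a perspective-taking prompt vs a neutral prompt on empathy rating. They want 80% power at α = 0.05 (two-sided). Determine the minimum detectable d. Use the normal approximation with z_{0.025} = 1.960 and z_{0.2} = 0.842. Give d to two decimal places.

d_min ≈ 0.20

For two independent groups of n = 403 each: d_min = (z_{α/2} + z_β)·√(2/n).
z-sum = 1.960 + 0.842 = 2.802.
d_min = 2.802 × √(2/403) = 2.802 × 0.0704 = 0.197.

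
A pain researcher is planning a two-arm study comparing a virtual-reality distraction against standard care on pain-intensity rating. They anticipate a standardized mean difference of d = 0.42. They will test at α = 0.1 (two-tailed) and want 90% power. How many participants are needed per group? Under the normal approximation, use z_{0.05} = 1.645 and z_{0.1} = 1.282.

For two independent groups with equal n: n = 2·((z_{α/2} + z_β) / d)².
z_{α/2} + z_β = 1.645 + 1.282 = 2.927.
n = 2 × (2.927 / 0.42)² = 2 × 6.969² = 2 × 48.57 = 97.1.
Round up to the next whole participant.

n = 98 per group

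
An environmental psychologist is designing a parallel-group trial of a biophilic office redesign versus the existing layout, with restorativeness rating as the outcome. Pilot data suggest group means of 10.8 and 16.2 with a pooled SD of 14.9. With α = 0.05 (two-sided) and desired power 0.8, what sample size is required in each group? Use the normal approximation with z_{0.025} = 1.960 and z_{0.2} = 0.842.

n = 120 per group

Cohen's d = |M₁ − M₂| / SD_pooled = |10.8 − 16.2| / 14.9 = 5.4 / 14.9 = 0.362.
For two independent groups with equal n: n = 2·((z_{α/2} + z_β) / d)².
z_{α/2} + z_β = 1.960 + 0.842 = 2.802.
n = 2 × (2.802 / 0.362)² = 2 × 7.740² = 2 × 59.91 = 119.8.
Round up to the next whole participant.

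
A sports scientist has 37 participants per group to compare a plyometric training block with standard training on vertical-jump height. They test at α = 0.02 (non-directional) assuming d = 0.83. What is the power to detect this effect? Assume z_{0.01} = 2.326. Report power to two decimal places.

For two equal groups, power = Φ(d·√(n/2) − z_{α/2}).
d·√(n/2) = 0.83 × √(37/2) = 0.83 × 4.301 = 3.570.
z_β = 3.570 − 2.326 = 1.244.
Power = Φ(1.244) = 0.893.

power ≈ 0.89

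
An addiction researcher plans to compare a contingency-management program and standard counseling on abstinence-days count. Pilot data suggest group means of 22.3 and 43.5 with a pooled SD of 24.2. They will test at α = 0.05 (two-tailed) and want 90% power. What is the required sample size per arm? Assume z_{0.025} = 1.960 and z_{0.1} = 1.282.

n = 28 per group

Cohen's d = |M₁ − M₂| / SD_pooled = |22.3 − 43.5| / 24.2 = 21.2 / 24.2 = 0.876.
For two independent groups with equal n: n = 2·((z_{α/2} + z_β) / d)².
z_{α/2} + z_β = 1.960 + 1.282 = 3.242.
n = 2 × (3.242 / 0.876)² = 2 × 3.701² = 2 × 13.70 = 27.4.
Round up to the next whole participant.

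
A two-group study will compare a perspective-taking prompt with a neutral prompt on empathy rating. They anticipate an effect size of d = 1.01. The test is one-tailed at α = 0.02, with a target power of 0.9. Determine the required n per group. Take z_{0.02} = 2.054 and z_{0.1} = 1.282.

n = 22 per group

For two independent groups with equal n: n = 2·((z_{α} + z_β) / d)².
z_{α} + z_β = 2.054 + 1.282 = 3.336.
n = 2 × (3.336 / 1.01)² = 2 × 3.303² = 2 × 10.91 = 21.8.
Round up to the next whole participant.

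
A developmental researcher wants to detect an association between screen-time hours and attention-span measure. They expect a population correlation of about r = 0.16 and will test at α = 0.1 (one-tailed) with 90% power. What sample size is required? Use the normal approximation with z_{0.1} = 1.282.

Fisher's z: C = ½·ln((1+r)/(1−r)) = ½·ln(1.3810) = 0.1614.
n = ((z_{α} + z_β)/C)² + 3.
(1.282 + 1.282) / 0.1614 = 2.564 / 0.1614 = 15.886.
n = 15.886² + 3 = 252.36 + 3 = 255.4.
Round up.

n = 256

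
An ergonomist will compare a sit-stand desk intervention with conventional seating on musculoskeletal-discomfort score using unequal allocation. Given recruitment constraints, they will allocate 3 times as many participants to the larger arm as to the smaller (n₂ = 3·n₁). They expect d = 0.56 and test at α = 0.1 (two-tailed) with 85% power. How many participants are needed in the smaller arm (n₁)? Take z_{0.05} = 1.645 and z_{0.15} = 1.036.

n₁ = 31

With allocation ratio k = n₂/n₁ = 3, Var(x̄₁−x̄₂) = σ²(1/n₁ + 1/(k·n₁)) = σ²·(k+1)/(k·n₁).
So n₁ = (1 + 1/k)·((z_{α/2} + z_β)/d)² = 1.333 × (2.681/0.56)².
n₁ = 1.333 × 22.92 = 30.6.
Round up: n₁ = 31, giving n₂ = 3 × 31 = 93.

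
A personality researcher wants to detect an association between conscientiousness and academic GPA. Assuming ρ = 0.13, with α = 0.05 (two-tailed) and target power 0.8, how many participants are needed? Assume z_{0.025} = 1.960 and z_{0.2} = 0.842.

n = 463

Fisher's z: C = ½·ln((1+r)/(1−r)) = ½·ln(1.2989) = 0.1307.
n = ((z_{α/2} + z_β)/C)² + 3.
(1.960 + 0.842) / 0.1307 = 2.802 / 0.1307 = 21.438.
n = 21.438² + 3 = 459.61 + 3 = 462.6.
Round up.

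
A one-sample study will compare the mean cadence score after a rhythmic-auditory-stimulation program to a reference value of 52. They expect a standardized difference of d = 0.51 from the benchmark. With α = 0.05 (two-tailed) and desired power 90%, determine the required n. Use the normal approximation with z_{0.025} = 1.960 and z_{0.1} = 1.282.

n = 41

For a one-sample test: n = ((z_{α/2} + z_β) / d)².
z_{α/2} + z_β = 1.960 + 1.282 = 3.242.
n = (3.242 / 0.51)² = 6.357² = 40.41.
Round up.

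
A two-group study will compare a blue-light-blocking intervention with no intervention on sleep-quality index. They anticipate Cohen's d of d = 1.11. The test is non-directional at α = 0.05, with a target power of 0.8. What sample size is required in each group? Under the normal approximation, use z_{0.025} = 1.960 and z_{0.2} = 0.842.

n = 13 per group

For two independent groups with equal n: n = 2·((z_{α/2} + z_β) / d)².
z_{α/2} + z_β = 1.960 + 0.842 = 2.802.
n = 2 × (2.802 / 1.11)² = 2 × 2.524² = 2 × 6.37 = 12.7.
Round up to the next whole participant.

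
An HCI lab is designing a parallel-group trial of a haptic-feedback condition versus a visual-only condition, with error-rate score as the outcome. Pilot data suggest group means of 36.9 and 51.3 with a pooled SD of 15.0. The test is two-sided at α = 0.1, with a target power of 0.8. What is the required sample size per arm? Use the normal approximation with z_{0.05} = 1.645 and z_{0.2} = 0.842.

n = 14 per group

Cohen's d = |M₁ − M₂| / SD_pooled = |36.9 − 51.3| / 15.0 = 14.4 / 15.0 = 0.960.
For two independent groups with equal n: n = 2·((z_{α/2} + z_β) / d)².
z_{α/2} + z_β = 1.645 + 0.842 = 2.487.
n = 2 × (2.487 / 0.960)² = 2 × 2.591² = 2 × 6.71 = 13.4.
Round up to the next whole participant.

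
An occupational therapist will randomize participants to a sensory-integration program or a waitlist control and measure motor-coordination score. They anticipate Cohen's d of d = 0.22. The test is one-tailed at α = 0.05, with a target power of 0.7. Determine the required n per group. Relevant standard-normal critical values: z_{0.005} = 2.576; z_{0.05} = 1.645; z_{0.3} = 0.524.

n = 195 per group

For two independent groups with equal n: n = 2·((z_{α} + z_β) / d)².
z_{α} + z_β = 1.645 + 0.524 = 2.169.
n = 2 × (2.169 / 0.22)² = 2 × 9.859² = 2 × 97.20 = 194.4.
Round up to the next whole participant.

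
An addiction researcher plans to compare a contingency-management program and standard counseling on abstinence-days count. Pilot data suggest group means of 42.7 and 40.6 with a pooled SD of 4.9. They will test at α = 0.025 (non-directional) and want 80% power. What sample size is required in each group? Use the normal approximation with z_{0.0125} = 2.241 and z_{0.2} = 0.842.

Cohen's d = |M₁ − M₂| / SD_pooled = |42.7 − 40.6| / 4.9 = 2.1 / 4.9 = 0.429.
For two independent groups with equal n: n = 2·((z_{α/2} + z_β) / d)².
z_{α/2} + z_β = 2.241 + 0.842 = 3.083.
n = 2 × (3.083 / 0.429)² = 2 × 7.186² = 2 × 51.65 = 103.3.
Round up to the next whole participant.

n = 104 per group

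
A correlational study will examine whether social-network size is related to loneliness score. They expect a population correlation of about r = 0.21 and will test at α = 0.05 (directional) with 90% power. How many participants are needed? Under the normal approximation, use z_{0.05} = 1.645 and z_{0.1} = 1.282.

Fisher's z: C = ½·ln((1+r)/(1−r)) = ½·ln(1.5316) = 0.2132.
n = ((z_{α} + z_β)/C)² + 3.
(1.645 + 1.282) / 0.2132 = 2.927 / 0.2132 = 13.729.
n = 13.729² + 3 = 188.48 + 3 = 191.5.
Round up.

n = 192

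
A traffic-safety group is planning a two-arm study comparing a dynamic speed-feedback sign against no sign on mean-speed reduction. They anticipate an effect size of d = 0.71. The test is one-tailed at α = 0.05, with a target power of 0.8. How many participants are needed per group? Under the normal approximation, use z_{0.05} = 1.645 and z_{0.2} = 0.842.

n = 25 per group

For two independent groups with equal n: n = 2·((z_{α} + z_β) / d)².
z_{α} + z_β = 1.645 + 0.842 = 2.487.
n = 2 × (2.487 / 0.71)² = 2 × 3.503² = 2 × 12.27 = 24.5.
Round up to the next whole participant.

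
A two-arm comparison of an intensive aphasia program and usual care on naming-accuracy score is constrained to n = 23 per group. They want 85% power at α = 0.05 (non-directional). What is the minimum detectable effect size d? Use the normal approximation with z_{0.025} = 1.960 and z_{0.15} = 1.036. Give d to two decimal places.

For two independent groups of n = 23 each: d_min = (z_{α/2} + z_β)·√(2/n).
z-sum = 1.960 + 1.036 = 2.996.
d_min = 2.996 × √(2/23) = 2.996 × 0.2949 = 0.883.

d_min ≈ 0.88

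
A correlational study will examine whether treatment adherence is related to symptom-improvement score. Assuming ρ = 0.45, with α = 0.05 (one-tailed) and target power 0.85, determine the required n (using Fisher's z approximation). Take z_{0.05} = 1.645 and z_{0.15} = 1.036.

n = 34

Fisher's z: C = ½·ln((1+r)/(1−r)) = ½·ln(2.6364) = 0.4847.
n = ((z_{α} + z_β)/C)² + 3.
(1.645 + 1.036) / 0.4847 = 2.681 / 0.4847 = 5.531.
n = 5.531² + 3 = 30.59 + 3 = 33.6.
Round up.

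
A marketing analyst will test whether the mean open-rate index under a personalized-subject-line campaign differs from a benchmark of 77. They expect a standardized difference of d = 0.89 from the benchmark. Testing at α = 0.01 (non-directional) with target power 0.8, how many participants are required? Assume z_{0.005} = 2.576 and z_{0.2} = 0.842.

For a one-sample test: n = ((z_{α/2} + z_β) / d)².
z_{α/2} + z_β = 2.576 + 0.842 = 3.418.
n = (3.418 / 0.89)² = 3.840² = 14.75.
Round up.

n = 15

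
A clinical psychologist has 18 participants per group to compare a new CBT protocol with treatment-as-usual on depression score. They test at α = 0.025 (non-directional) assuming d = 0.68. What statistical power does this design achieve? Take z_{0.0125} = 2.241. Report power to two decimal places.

power ≈ 0.42

For two equal groups, power = Φ(d·√(n/2) − z_{α/2}).
d·√(n/2) = 0.68 × √(18/2) = 0.68 × 3.000 = 2.040.
z_β = 2.040 − 2.241 = -0.201.
Power = Φ(-0.201) = 0.420.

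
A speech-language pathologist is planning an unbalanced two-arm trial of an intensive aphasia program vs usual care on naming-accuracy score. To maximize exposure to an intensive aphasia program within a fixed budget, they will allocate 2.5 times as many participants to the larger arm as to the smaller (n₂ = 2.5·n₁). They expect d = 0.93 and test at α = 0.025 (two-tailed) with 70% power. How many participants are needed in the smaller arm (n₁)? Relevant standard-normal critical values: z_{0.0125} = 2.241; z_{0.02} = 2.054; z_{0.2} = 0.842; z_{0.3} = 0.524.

With allocation ratio k = n₂/n₁ = 2.5, Var(x̄₁−x̄₂) = σ²(1/n₁ + 1/(k·n₁)) = σ²·(k+1)/(k·n₁).
So n₁ = (1 + 1/k)·((z_{α/2} + z_β)/d)² = 1.400 × (2.765/0.93)².
n₁ = 1.400 × 8.84 = 12.4.
Round up: n₁ = 13, giving n₂ = ⌈2.5 × 13⌉ = ⌈32.5⌉ = 33.

n₁ = 13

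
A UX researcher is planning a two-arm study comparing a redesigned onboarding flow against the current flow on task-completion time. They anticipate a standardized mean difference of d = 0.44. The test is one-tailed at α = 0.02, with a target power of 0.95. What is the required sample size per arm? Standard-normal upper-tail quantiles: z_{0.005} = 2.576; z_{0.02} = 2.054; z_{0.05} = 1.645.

For two independent groups with equal n: n = 2·((z_{α} + z_β) / d)².
z_{α} + z_β = 2.054 + 1.645 = 3.699.
n = 2 × (3.699 / 0.44)² = 2 × 8.407² = 2 × 70.67 = 141.3.
Round up to the next whole participant.

n = 142 per group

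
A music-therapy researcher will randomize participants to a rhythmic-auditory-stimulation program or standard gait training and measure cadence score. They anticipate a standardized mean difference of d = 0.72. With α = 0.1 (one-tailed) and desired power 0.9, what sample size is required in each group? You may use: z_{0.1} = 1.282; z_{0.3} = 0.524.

For two independent groups with equal n: n = 2·((z_{α} + z_β) / d)².
z_{α} + z_β = 1.282 + 1.282 = 2.564.
n = 2 × (2.564 / 0.72)² = 2 × 3.561² = 2 × 12.68 = 25.4.
Round up to the next whole participant.

n = 26 per group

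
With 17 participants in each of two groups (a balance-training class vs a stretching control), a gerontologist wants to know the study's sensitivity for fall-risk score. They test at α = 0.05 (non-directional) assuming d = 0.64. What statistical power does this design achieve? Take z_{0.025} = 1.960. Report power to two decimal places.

power ≈ 0.46

For two equal groups, power = Φ(d·√(n/2) − z_{α/2}).
d·√(n/2) = 0.64 × √(17/2) = 0.64 × 2.915 = 1.866.
z_β = 1.866 − 1.960 = -0.094.
Power = Φ(-0.094) = 0.463.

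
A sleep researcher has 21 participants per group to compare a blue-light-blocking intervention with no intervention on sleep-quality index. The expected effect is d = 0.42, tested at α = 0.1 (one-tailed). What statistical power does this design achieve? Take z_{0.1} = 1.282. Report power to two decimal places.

power ≈ 0.53

For two equal groups, power = Φ(d·√(n/2) − z_{α}).
d·√(n/2) = 0.42 × √(21/2) = 0.42 × 3.240 = 1.361.
z_β = 1.361 − 1.282 = 0.079.
Power = Φ(0.079) = 0.531.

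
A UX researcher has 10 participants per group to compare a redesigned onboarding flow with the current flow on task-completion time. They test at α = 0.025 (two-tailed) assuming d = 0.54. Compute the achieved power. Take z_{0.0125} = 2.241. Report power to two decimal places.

power ≈ 0.15

For two equal groups, power = Φ(d·√(n/2) − z_{α/2}).
d·√(n/2) = 0.54 × √(10/2) = 0.54 × 2.236 = 1.207.
z_β = 1.207 − 2.241 = -1.034.
Power = Φ(-1.034) = 0.151.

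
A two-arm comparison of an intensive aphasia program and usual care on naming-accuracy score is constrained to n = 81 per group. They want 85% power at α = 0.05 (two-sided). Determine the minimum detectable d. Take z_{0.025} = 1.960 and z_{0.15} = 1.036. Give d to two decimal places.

d_min ≈ 0.47

For two independent groups of n = 81 each: d_min = (z_{α/2} + z_β)·√(2/n).
z-sum = 1.960 + 1.036 = 2.996.
d_min = 2.996 × √(2/81) = 2.996 × 0.1571 = 0.471.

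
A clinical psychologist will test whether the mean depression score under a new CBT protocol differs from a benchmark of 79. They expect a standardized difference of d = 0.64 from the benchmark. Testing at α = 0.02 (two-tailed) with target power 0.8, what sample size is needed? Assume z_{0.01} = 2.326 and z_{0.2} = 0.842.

n = 25

For a one-sample test: n = ((z_{α/2} + z_β) / d)².
z_{α/2} + z_β = 2.326 + 0.842 = 3.168.
n = (3.168 / 0.64)² = 4.950² = 24.50.
Round up.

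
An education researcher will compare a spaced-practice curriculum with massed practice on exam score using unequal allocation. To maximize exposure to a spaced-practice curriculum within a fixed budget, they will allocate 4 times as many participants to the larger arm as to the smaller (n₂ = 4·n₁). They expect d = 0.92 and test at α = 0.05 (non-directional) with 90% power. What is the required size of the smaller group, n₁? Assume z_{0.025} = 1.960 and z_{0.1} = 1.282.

n₁ = 16

With allocation ratio k = n₂/n₁ = 4, Var(x̄₁−x̄₂) = σ²(1/n₁ + 1/(k·n₁)) = σ²·(k+1)/(k·n₁).
So n₁ = (1 + 1/k)·((z_{α/2} + z_β)/d)² = 1.250 × (3.242/0.92)².
n₁ = 1.250 × 12.42 = 15.5.
Round up: n₁ = 16, giving n₂ = 4 × 16 = 64.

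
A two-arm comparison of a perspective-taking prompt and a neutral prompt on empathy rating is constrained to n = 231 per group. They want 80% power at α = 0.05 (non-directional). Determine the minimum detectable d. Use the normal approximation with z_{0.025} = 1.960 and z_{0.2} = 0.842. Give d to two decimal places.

For two independent groups of n = 231 each: d_min = (z_{α/2} + z_β)·√(2/n).
z-sum = 1.960 + 0.842 = 2.802.
d_min = 2.802 × √(2/231) = 2.802 × 0.0930 = 0.261.

d_min ≈ 0.26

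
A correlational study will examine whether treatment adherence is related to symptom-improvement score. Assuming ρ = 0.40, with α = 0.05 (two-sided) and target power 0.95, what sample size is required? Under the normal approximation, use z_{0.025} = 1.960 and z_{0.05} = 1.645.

Fisher's z: C = ½·ln((1+r)/(1−r)) = ½·ln(2.3333) = 0.4236.
n = ((z_{α/2} + z_β)/C)² + 3.
(1.960 + 1.645) / 0.4236 = 3.605 / 0.4236 = 8.510.
n = 8.510² + 3 = 72.43 + 3 = 75.4.
Round up.

n = 76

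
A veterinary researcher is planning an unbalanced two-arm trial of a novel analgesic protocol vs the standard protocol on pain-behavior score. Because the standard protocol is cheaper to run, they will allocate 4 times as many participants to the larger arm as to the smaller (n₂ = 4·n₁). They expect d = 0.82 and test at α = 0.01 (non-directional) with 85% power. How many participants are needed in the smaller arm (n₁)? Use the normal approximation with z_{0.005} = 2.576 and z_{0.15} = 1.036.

n₁ = 25

With allocation ratio k = n₂/n₁ = 4, Var(x̄₁−x̄₂) = σ²(1/n₁ + 1/(k·n₁)) = σ²·(k+1)/(k·n₁).
So n₁ = (1 + 1/k)·((z_{α/2} + z_β)/d)² = 1.250 × (3.612/0.82)².
n₁ = 1.250 × 19.40 = 24.3.
Round up: n₁ = 25, giving n₂ = 4 × 25 = 100.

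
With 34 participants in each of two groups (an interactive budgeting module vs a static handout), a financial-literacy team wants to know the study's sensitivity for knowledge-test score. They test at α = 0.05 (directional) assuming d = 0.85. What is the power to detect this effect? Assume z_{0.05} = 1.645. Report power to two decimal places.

power ≈ 0.97

For two equal groups, power = Φ(d·√(n/2) − z_{α}).
d·√(n/2) = 0.85 × √(34/2) = 0.85 × 4.123 = 3.505.
z_β = 3.505 − 1.645 = 1.860.
Power = Φ(1.860) = 0.969.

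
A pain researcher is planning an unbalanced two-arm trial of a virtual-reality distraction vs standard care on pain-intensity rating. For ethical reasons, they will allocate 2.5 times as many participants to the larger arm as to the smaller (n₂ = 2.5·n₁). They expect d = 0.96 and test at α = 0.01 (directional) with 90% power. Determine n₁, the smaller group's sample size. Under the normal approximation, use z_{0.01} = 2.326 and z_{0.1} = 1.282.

n₁ = 20

With allocation ratio k = n₂/n₁ = 2.5, Var(x̄₁−x̄₂) = σ²(1/n₁ + 1/(k·n₁)) = σ²·(k+1)/(k·n₁).
So n₁ = (1 + 1/k)·((z_{α} + z_β)/d)² = 1.400 × (3.608/0.96)².
n₁ = 1.400 × 14.13 = 19.8.
Round up: n₁ = 20, giving n₂ = 2.5 × 20 = 50.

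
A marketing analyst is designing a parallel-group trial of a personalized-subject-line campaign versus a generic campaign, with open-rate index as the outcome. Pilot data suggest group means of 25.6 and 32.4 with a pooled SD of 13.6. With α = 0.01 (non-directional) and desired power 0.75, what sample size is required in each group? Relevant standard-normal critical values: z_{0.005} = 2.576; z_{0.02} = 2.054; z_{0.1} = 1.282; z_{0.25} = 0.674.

Cohen's d = |M₁ − M₂| / SD_pooled = |25.6 − 32.4| / 13.6 = 6.8 / 13.6 = 0.500.
For two independent groups with equal n: n = 2·((z_{α/2} + z_β) / d)².
z_{α/2} + z_β = 2.576 + 0.674 = 3.250.
n = 2 × (3.250 / 0.500)² = 2 × 6.500² = 2 × 42.25 = 84.5.
Round up to the next whole participant.

n = 85 per group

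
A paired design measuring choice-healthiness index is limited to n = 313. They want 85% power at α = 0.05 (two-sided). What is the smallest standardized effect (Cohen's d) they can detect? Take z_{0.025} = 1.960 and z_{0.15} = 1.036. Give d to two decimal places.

d_min ≈ 0.17

For a single sample (or paired design) of n = 313: d_min = (z_{α/2} + z_β)/√n.
z-sum = 1.960 + 1.036 = 2.996.
d_min = 2.996 / √313 = 2.996 / 17.692 = 0.169.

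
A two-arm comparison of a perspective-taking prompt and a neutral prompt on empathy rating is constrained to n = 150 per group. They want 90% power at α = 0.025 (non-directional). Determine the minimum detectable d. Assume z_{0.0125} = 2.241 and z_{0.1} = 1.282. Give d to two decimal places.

For two independent groups of n = 150 each: d_min = (z_{α/2} + z_β)·√(2/n).
z-sum = 2.241 + 1.282 = 3.523.
d_min = 3.523 × √(2/150) = 3.523 × 0.1155 = 0.407.

d_min ≈ 0.41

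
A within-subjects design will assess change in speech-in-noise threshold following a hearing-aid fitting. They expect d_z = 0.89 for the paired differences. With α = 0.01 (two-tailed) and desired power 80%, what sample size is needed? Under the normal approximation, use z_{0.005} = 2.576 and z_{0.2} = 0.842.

For a paired (one-sample on differences) test: n = ((z_{α/2} + z_β) / d)².
z_{α/2} + z_β = 2.576 + 0.842 = 3.418.
n = (3.418 / 0.89)² = 3.840² = 14.75.
Round up.

n = 15 pairs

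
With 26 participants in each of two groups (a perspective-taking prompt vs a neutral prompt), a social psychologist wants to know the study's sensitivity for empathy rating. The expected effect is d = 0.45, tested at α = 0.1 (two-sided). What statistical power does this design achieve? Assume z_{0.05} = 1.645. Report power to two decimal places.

For two equal groups, power = Φ(d·√(n/2) − z_{α/2}).
d·√(n/2) = 0.45 × √(26/2) = 0.45 × 3.606 = 1.622.
z_β = 1.622 − 1.645 = -0.023.
Power = Φ(-0.023) = 0.491.

power ≈ 0.49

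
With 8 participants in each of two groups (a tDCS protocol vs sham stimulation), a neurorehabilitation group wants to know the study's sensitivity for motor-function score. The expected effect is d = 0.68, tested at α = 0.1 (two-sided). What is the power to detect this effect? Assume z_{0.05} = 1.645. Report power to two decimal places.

power ≈ 0.39

For two equal groups, power = Φ(d·√(n/2) − z_{α/2}).
d·√(n/2) = 0.68 × √(8/2) = 0.68 × 2.000 = 1.360.
z_β = 1.360 − 1.645 = -0.285.
Power = Φ(-0.285) = 0.388.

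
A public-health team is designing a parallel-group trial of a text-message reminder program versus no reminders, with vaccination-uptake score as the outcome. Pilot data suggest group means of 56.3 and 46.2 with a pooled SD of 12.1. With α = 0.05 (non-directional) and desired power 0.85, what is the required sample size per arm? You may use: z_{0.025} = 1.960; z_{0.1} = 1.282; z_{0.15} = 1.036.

Cohen's d = |M₁ − M₂| / SD_pooled = |56.3 − 46.2| / 12.1 = 10.1 / 12.1 = 0.835.
For two independent groups with equal n: n = 2·((z_{α/2} + z_β) / d)².
z_{α/2} + z_β = 1.960 + 1.036 = 2.996.
n = 2 × (2.996 / 0.835)² = 2 × 3.588² = 2 × 12.87 = 25.7.
Round up to the next whole participant.

n = 26 per group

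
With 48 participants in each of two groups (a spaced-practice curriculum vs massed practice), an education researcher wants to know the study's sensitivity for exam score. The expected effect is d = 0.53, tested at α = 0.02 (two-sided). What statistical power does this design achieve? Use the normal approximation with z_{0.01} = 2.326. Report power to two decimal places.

For two equal groups, power = Φ(d·√(n/2) − z_{α/2}).
d·√(n/2) = 0.53 × √(48/2) = 0.53 × 4.899 = 2.596.
z_β = 2.596 − 2.326 = 0.270.
Power = Φ(0.270) = 0.607.

power ≈ 0.61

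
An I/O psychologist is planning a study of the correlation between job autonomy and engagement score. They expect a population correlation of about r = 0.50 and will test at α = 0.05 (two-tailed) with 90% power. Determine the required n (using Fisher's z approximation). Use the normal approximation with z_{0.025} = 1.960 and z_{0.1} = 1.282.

n = 38

Fisher's z: C = ½·ln((1+r)/(1−r)) = ½·ln(3.0000) = 0.5493.
n = ((z_{α/2} + z_β)/C)² + 3.
(1.960 + 1.282) / 0.5493 = 3.242 / 0.5493 = 5.902.
n = 5.902² + 3 = 34.83 + 3 = 37.8.
Round up.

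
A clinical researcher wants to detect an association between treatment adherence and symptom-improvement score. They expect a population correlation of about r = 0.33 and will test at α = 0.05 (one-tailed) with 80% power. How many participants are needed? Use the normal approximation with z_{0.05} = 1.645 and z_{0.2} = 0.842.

n = 56

Fisher's z: C = ½·ln((1+r)/(1−r)) = ½·ln(1.9851) = 0.3428.
n = ((z_{α} + z_β)/C)² + 3.
(1.645 + 0.842) / 0.3428 = 2.487 / 0.3428 = 7.255.
n = 7.255² + 3 = 52.63 + 3 = 55.6.
Round up.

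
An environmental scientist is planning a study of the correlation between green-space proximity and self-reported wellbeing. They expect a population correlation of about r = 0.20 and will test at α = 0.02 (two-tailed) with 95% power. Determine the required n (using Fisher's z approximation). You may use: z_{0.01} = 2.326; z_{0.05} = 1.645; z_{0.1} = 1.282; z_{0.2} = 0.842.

n = 387

Fisher's z: C = ½·ln((1+r)/(1−r)) = ½·ln(1.5000) = 0.2027.
n = ((z_{α/2} + z_β)/C)² + 3.
(2.326 + 1.645) / 0.2027 = 3.971 / 0.2027 = 19.591.
n = 19.591² + 3 = 383.79 + 3 = 386.8.
Round up.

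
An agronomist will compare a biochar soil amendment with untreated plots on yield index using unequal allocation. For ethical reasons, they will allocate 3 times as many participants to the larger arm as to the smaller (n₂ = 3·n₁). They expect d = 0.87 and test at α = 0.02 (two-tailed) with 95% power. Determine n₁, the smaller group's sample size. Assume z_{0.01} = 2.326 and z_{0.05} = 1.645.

n₁ = 28

With allocation ratio k = n₂/n₁ = 3, Var(x̄₁−x̄₂) = σ²(1/n₁ + 1/(k·n₁)) = σ²·(k+1)/(k·n₁).
So n₁ = (1 + 1/k)·((z_{α/2} + z_β)/d)² = 1.333 × (3.971/0.87)².
n₁ = 1.333 × 20.83 = 27.8.
Round up: n₁ = 28, giving n₂ = 3 × 28 = 84.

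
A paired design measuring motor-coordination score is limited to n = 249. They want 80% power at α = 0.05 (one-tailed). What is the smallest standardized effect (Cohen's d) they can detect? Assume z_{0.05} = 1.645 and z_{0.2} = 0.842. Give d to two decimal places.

For a single sample (or paired design) of n = 249: d_min = (z_{α} + z_β)/√n.
z-sum = 1.645 + 0.842 = 2.487.
d_min = 2.487 / √249 = 2.487 / 15.780 = 0.158.

d_min ≈ 0.16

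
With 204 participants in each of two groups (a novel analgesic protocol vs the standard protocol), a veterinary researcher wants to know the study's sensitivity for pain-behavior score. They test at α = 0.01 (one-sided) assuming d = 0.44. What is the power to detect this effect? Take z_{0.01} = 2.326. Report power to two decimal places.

For two equal groups, power = Φ(d·√(n/2) − z_{α}).
d·√(n/2) = 0.44 × √(204/2) = 0.44 × 10.100 = 4.444.
z_β = 4.444 − 2.326 = 2.118.
Power = Φ(2.118) = 0.983.

power ≈ 0.98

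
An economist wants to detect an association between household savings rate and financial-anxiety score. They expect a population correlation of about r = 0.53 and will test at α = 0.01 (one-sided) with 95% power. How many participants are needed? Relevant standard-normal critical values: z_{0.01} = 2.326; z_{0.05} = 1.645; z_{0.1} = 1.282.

Fisher's z: C = ½·ln((1+r)/(1−r)) = ½·ln(3.2553) = 0.5901.
n = ((z_{α} + z_β)/C)² + 3.
(2.326 + 1.645) / 0.5901 = 3.971 / 0.5901 = 6.729.
n = 6.729² + 3 = 45.28 + 3 = 48.3.
Round up.

n = 49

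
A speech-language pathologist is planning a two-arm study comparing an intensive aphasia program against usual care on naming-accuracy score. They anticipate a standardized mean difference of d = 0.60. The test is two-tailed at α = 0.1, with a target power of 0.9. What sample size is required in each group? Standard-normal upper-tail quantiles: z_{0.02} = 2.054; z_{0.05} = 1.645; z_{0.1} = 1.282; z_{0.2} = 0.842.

For two independent groups with equal n: n = 2·((z_{α/2} + z_β) / d)².
z_{α/2} + z_β = 1.645 + 1.282 = 2.927.
n = 2 × (2.927 / 0.60)² = 2 × 4.878² = 2 × 23.80 = 47.6.
Round up to the next whole participant.

n = 48 per group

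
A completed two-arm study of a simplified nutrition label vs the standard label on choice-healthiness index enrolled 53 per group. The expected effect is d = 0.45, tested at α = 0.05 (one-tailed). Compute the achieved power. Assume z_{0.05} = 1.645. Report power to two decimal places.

For two equal groups, power = Φ(d·√(n/2) − z_{α}).
d·√(n/2) = 0.45 × √(53/2) = 0.45 × 5.148 = 2.317.
z_β = 2.317 − 1.645 = 0.672.
Power = Φ(0.672) = 0.749.

power ≈ 0.75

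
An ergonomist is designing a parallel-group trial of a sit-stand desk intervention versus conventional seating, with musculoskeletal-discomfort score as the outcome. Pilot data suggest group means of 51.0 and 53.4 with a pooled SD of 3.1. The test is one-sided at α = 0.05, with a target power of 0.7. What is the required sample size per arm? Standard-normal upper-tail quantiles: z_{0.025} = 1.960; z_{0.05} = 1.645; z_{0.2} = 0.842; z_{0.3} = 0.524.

Cohen's d = |M₁ − M₂| / SD_pooled = |51.0 − 53.4| / 3.1 = 2.4 / 3.1 = 0.774.
For two independent groups with equal n: n = 2·((z_{α} + z_β) / d)².
z_{α} + z_β = 1.645 + 0.524 = 2.169.
n = 2 × (2.169 / 0.774)² = 2 × 2.802² = 2 × 7.85 = 15.7.
Round up to the next whole participant.

n = 16 per group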